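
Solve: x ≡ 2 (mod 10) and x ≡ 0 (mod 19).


M = 10*19 = 190
M1 = M/10 = 19, M2 = M/19 = 10
M1^(-1) mod 10 = 9, M2^(-1) mod 19 = 2
x = 2*19*9 + 0*10*2 = 342
342 mod 190 = 152
Check: 152 mod 10 = 2 ✓, 152 mod 19 = 0 ✓

x ≡ 152 (mod 190)


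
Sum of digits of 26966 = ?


2 + 6 + 9 + 6 + 6 = 29


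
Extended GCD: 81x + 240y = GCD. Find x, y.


Tabular extended Euclidean (each row: r = 81*s + 240*t):
r=81, s=1, t=0
r=240, s=0, t=1
q=0: r=81, s=1, t=0   [81*(1) + 240*(0) = 81]
q=2: r=78, s=-2, t=1   [81*(-2) + 240*(1) = 78]
q=1: r=3, s=3, t=-1   [81*(3) + 240*(-1) = 3]
q=26: r=0, s=-80, t=27   [81*(-80) + 240*(27) = 0]
GCD = 3; from the row with r=3: x=3, y=-1
Check: 81*(3) + 240*(-1) = 243 - 240 = 3

GCD = 3, x = 3, y = -1


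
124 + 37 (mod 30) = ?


124 + 37 = 161
161 mod 30 = 11


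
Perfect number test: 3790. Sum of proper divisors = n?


Proper divisors of 3790: 1, 2, 5, 10, 379, 758, 1895
Sum = 1 + 2 + 5 + 10 + 379 + 758 + 1895 = 3050

No, 3790 is not perfect (3050 ≠ 3790)


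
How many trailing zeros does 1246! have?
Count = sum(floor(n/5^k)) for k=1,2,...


floor(1246/5) = 249
floor(1246/25) = 49
floor(1246/125) = 9
floor(1246/625) = 1
Total = 308

308 trailing zeros


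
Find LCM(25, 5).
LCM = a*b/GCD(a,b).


GCD(25, 5) = 5
LCM = 25*5/5 = 125/5 = 25

LCM = 25


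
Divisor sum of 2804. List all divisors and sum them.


Divisors of 2804: 1, 2, 4, 701, 1402, 2804
Sum = 1 + 2 + 4 + 701 + 1402 + 2804 = 4914

σ(2804) = 4914


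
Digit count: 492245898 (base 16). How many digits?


492245898 in base 16 = 1D57138A
Number of digits = 8

8 digits (base 16)


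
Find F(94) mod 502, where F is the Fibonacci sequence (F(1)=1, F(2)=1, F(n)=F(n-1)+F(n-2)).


F(k) mod 502 for k=1..94:
1, 1, 2, 3, 5, 8, 13, 21, 34, 55, 89, 144, 233, 377, 108, 485, 91, 74, 165, 239, 404, 141, 43, 184, 227, 411, 136, 45, 181, 226, 407, 131, 36, 167, 203, 370, 71, 441, 10, 451, 461, 410, 369, 277, 144, 421, 63, 484, 45, 27, 72, 99, 171, 270, 441, 209, 148, 357, 3, 360, 363, 221, 82, 303, 385, 186, 69, 255, 324, 77, 401, 478, 377, 353, 228, 79, 307, 386, 191, 75, 266, 341, 105, 446, 49, 495, 42, 35, 77, 112, 189, 301, 490, 289
F(94) mod 502 = 289


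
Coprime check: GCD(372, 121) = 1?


Euclidean algorithm:
372 = 3 * 121 + 9
121 = 13 * 9 + 4
9 = 2 * 4 + 1
4 = 4 * 1 + 0
GCD(372, 121) = 1

Yes, coprime (GCD = 1)


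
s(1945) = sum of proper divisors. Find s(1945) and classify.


Proper divisors: 1, 5, 389
Sum = 1 + 5 + 389 = 395
395 < 1945 → deficient

s(1945) = 395 (deficient)


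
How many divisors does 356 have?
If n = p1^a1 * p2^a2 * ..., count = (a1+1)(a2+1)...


356 = 2^2 × 89^1
d(356) = (2+1) × (1+1) = 6

6 divisors


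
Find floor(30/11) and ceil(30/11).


30/11 = 2.7273
floor = 2
ceil = 3

floor = 2, ceil = 3


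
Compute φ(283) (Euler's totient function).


283 = 283
Prime factors: 283
φ(283) = 283 × (1-1/283)
= 283 × 282/283 = 282

φ(283) = 282


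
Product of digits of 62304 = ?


6 × 2 × 3 × 0 × 4 = 0


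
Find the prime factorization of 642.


642 / 2 = 321
321 / 3 = 107
107 / 107 = 1
642 = 2 × 3 × 107


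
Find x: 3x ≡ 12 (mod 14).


GCD(3, 14) = 1, unique solution
a^(-1) mod 14 = 5
x = 5 * 12 mod 14 = 4

x ≡ 4 (mod 14)


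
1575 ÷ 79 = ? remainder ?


1575 = 79 * 19 + 74
Check: 1501 + 74 = 1575

q = 19, r = 74


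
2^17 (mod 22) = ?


2^1 mod 22 = 2
2^2 mod 22 = 4
2^3 mod 22 = 8
2^4 mod 22 = 16
2^5 mod 22 = 10
2^6 mod 22 = 20
2^7 mod 22 = 18
2^8 mod 22 = 14
2^9 mod 22 = 6
2^10 mod 22 = 12
2^11 mod 22 = 2
2^12 mod 22 = 4
2^13 mod 22 = 8
2^14 mod 22 = 16
2^15 mod 22 = 10
2^16 mod 22 = 20
2^17 mod 22 = 18


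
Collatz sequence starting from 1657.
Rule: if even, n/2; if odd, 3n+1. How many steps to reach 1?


1657 → 4972 → 2486 → 1243 → 3730 → 1865 → 5596 → 2798 → 1399 → 4198 → 2099 → 6298 → 3149 → 9448 → 4724 → 2362 → 1181 → 3544 → 1772 → 886 → 443 → 1330 → 665 → 1996 → 998 → 499 → 1498 → 749 → 2248 → 1124 → 562 → 281 → 844 → 422 → 211 → 634 → 317 → 952 → 476 → 238 → 119 → 358 → 179 → 538 → 269 → 808 → 404 → 202 → 101 → 304 → 152 → 76 → 38 → 19 → 58 → 29 → 88 → 44 → 22 → 11 → 34 → 17 → 52 → 26 → 13 → 40 → 20 → 10 → 5 → 16 → 8 → 4 → 2 → 1
Total steps = 73

73 steps


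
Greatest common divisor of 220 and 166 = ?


220 = 1 * 166 + 54
166 = 3 * 54 + 4
54 = 13 * 4 + 2
4 = 2 * 2 + 0
GCD = 2


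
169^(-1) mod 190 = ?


Use the extended Euclidean algorithm on (190, 169); each row r = 190*s + 169*t:
r=190, s=1, t=0
r=169, s=0, t=1
q=1: r=21, s=1, t=-1   [190*(1) + 169*(-1) = 21]
q=8: r=1, s=-8, t=9   [190*(-8) + 169*(9) = 1]
q=21: r=0, s=169, t=-190   [190*(169) + 169*(-190) = 0]
GCD = 1 with t = 9, so 169*(9) ≡ 1 (mod 190)
Inverse = 9 mod 190 = 9
Check: 169 * 9 = 1521 ≡ 1 (mod 190)

169^(-1) ≡ 9 (mod 190)


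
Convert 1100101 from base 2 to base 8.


1100101 (base 2) = 101 (decimal)
101 (decimal) = 145 (base 8)


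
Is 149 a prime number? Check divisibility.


Check divisors up to sqrt(149) = 12.2066
No divisors found.
149 is prime.

Yes, 149 is prime


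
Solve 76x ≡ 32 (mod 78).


GCD(76, 78) = 2 divides 32
Divide: 38x ≡ 16 (mod 39)
x ≡ 23 (mod 39)


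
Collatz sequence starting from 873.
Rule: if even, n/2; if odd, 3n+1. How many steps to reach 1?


873 → 2620 → 1310 → 655 → 1966 → 983 → 2950 → 1475 → 4426 → 2213 → 6640 → 3320 → 1660 → 830 → 415 → 1246 → 623 → 1870 → 935 → 2806 → 1403 → 4210 → 2105 → 6316 → 3158 → 1579 → 4738 → 2369 → 7108 → 3554 → 1777 → 5332 → 2666 → 1333 → 4000 → 2000 → 1000 → 500 → 250 → 125 → 376 → 188 → 94 → 47 → 142 → 71 → 214 → 107 → 322 → 161 → 484 → 242 → 121 → 364 → 182 → 91 → 274 → 137 → 412 → 206 → 103 → 310 → 155 → 466 → 233 → 700 → 350 → 175 → 526 → 263 → 790 → 395 → 1186 → 593 → 1780 → 890 → 445 → 1336 → 668 → 334 → 167 → 502 → 251 → 754 → 377 → 1132 → 566 → 283 → 850 → 425 → 1276 → 638 → 319 → 958 → 479 → 1438 → 719 → 2158 → 1079 → 3238 → 1619 → 4858 → 2429 → 7288 → 3644 → 1822 → 911 → 2734 → 1367 → 4102 → 2051 → 6154 → 3077 → 9232 → 4616 → 2308 → 1154 → 577 → 1732 → 866 → 433 → 1300 → 650 → 325 → 976 → 488 → 244 → 122 → 61 → 184 → 92 → 46 → 23 → 70 → 35 → 106 → 53 → 160 → 80 → 40 → 20 → 10 → 5 → 16 → 8 → 4 → 2 → 1
Total steps = 147

147 steps


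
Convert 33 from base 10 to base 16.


33 (base 10) = 33 (decimal)
33 (decimal) = 21 (base 16)


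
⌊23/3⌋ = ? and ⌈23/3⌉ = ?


23/3 = 7.6667
floor = 7
ceil = 8

floor = 7, ceil = 8


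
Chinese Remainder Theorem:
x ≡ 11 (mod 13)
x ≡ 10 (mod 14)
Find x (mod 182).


M = 13*14 = 182
M1 = M/13 = 14, M2 = M/14 = 13
M1^(-1) mod 13 = 1, M2^(-1) mod 14 = 13
x = 11*14*1 + 10*13*13 = 1844
1844 mod 182 = 24
Check: 24 mod 13 = 11 ✓, 24 mod 14 = 10 ✓

x ≡ 24 (mod 182)


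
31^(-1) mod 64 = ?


Use the extended Euclidean algorithm on (64, 31); each row r = 64*s + 31*t:
r=64, s=1, t=0
r=31, s=0, t=1
q=2: r=2, s=1, t=-2   [64*(1) + 31*(-2) = 2]
q=15: r=1, s=-15, t=31   [64*(-15) + 31*(31) = 1]
q=2: r=0, s=31, t=-64   [64*(31) + 31*(-64) = 0]
GCD = 1 with t = 31, so 31*(31) ≡ 1 (mod 64)
Inverse = 31 mod 64 = 31
Check: 31 * 31 = 961 ≡ 1 (mod 64)

31^(-1) ≡ 31 (mod 64)


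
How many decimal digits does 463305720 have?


463305720 has 9 digits in base 10
floor(log10(463305720)) + 1 = floor(8.6659) + 1 = 9

9 digits (base 10)


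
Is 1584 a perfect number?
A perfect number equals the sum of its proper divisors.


Proper divisors of 1584: 1, 2, 3, 4, 6, 8, 9, 11, 12, 16, 18, 22, 24, 33, 36, 44, 48, 66, 72, 88, 99, 132, 144, 176, 198, 264, 396, 528, 792
Sum = 1 + 2 + 3 + 4 + 6 + 8 + 9 + 11 + 12 + 16 + 18 + 22 + 24 + 33 + 36 + 44 + 48 + 66 + 72 + 88 + 99 + 132 + 144 + 176 + 198 + 264 + 396 + 528 + 792 = 3252

No, 1584 is not perfect (3252 ≠ 1584)


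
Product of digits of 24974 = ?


2 × 4 × 9 × 7 × 4 = 2016


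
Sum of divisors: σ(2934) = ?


Divisors of 2934: 1, 2, 3, 6, 9, 18, 163, 326, 489, 978, 1467, 2934
Sum = 1 + 2 + 3 + 6 + 9 + 18 + 163 + 326 + 489 + 978 + 1467 + 2934 = 6396

σ(2934) = 6396


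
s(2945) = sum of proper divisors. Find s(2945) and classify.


Proper divisors: 1, 5, 19, 31, 95, 155, 589
Sum = 1 + 5 + 19 + 31 + 95 + 155 + 589 = 895
895 < 2945 → deficient

s(2945) = 895 (deficient)


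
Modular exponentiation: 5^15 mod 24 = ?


5^1 mod 24 = 5
5^2 mod 24 = 1
5^3 mod 24 = 5
5^4 mod 24 = 1
5^5 mod 24 = 5
5^6 mod 24 = 1
5^7 mod 24 = 5
5^8 mod 24 = 1
5^9 mod 24 = 5
5^10 mod 24 = 1
5^11 mod 24 = 5
5^12 mod 24 = 1
5^13 mod 24 = 5
5^14 mod 24 = 1
5^15 mod 24 = 5


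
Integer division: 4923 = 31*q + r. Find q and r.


4923 = 31 * 158 + 25
Check: 4898 + 25 = 4923

q = 158, r = 25


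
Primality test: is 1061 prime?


Check divisors up to sqrt(1061) = 32.5730
No divisors found.
1061 is prime.

Yes, 1061 is prime


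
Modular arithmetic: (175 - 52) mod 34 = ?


175 - 52 = 123
123 mod 34 = 21


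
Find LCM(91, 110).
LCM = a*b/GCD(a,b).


GCD(91, 110) = 1
LCM = 91*110/1 = 10010/1 = 10010

LCM = 10010


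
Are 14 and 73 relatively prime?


Euclidean algorithm:
73 = 5 * 14 + 3
14 = 4 * 3 + 2
3 = 1 * 2 + 1
2 = 2 * 1 + 0
GCD(14, 73) = 1

Yes, coprime (GCD = 1)


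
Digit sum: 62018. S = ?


6 + 2 + 0 + 1 + 8 = 17


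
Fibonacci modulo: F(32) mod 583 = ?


F(k) mod 583 for k=1..32:
1, 1, 2, 3, 5, 8, 13, 21, 34, 55, 89, 144, 233, 377, 27, 404, 431, 252, 100, 352, 452, 221, 90, 311, 401, 129, 530, 76, 23, 99, 122, 221
F(32) mod 583 = 221


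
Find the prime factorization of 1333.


1333 / 31 = 43
43 / 43 = 1
1333 = 31 × 43


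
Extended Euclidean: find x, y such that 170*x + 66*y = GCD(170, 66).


Tabular extended Euclidean (each row: r = 170*s + 66*t):
r=170, s=1, t=0
r=66, s=0, t=1
q=2: r=38, s=1, t=-2   [170*(1) + 66*(-2) = 38]
q=1: r=28, s=-1, t=3   [170*(-1) + 66*(3) = 28]
q=1: r=10, s=2, t=-5   [170*(2) + 66*(-5) = 10]
q=2: r=8, s=-5, t=13   [170*(-5) + 66*(13) = 8]
q=1: r=2, s=7, t=-18   [170*(7) + 66*(-18) = 2]
q=4: r=0, s=-33, t=85   [170*(-33) + 66*(85) = 0]
GCD = 2; from the row with r=2: x=7, y=-18
Check: 170*(7) + 66*(-18) = 1190 - 1188 = 2

GCD = 2, x = 7, y = -18


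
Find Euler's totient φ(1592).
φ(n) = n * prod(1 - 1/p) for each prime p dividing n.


1592 = 2^3 × 199
Prime factors: 2, 199
φ(1592) = 1592 × (1-1/2) × (1-1/199)
= 1592 × 1/2 × 198/199 = 792

φ(1592) = 792


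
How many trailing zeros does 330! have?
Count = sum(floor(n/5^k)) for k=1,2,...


floor(330/5) = 66
floor(330/25) = 13
floor(330/125) = 2
Total = 81

81 trailing zeros


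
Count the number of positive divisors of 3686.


3686 = 2^1 × 19^1 × 97^1
d(3686) = (1+1) × (1+1) × (1+1) = 8

8 divisors


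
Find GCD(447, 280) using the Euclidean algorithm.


447 = 1 * 280 + 167
280 = 1 * 167 + 113
167 = 1 * 113 + 54
113 = 2 * 54 + 5
54 = 10 * 5 + 4
5 = 1 * 4 + 1
4 = 4 * 1 + 0
GCD = 1


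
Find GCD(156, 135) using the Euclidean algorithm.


156 = 1 * 135 + 21
135 = 6 * 21 + 9
21 = 2 * 9 + 3
9 = 3 * 3 + 0
GCD = 3


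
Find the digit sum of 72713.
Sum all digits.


7 + 2 + 7 + 1 + 3 = 20


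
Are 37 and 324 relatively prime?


Euclidean algorithm:
324 = 8 * 37 + 28
37 = 1 * 28 + 9
28 = 3 * 9 + 1
9 = 9 * 1 + 0
GCD(37, 324) = 1

Yes, coprime (GCD = 1)


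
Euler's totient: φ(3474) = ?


3474 = 2 × 3^2 × 193
Prime factors: 2, 3, 193
φ(3474) = 3474 × (1-1/2) × (1-1/3) × (1-1/193)
= 3474 × 1/2 × 2/3 × 192/193 = 1152

φ(3474) = 1152


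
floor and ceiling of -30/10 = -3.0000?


-30/10 = -3.0000
floor = -3
ceil = -3

floor = -3, ceil = -3


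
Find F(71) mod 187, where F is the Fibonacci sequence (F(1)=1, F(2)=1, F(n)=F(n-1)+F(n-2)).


F(k) mod 187 for k=1..71:
1, 1, 2, 3, 5, 8, 13, 21, 34, 55, 89, 144, 46, 3, 49, 52, 101, 153, 67, 33, 100, 133, 46, 179, 38, 30, 68, 98, 166, 77, 56, 133, 2, 135, 137, 85, 35, 120, 155, 88, 56, 144, 13, 157, 170, 140, 123, 76, 12, 88, 100, 1, 101, 102, 16, 118, 134, 65, 12, 77, 89, 166, 68, 47, 115, 162, 90, 65, 155, 33, 1
F(71) mod 187 = 1


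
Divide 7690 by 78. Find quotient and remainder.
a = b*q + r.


7690 = 78 * 98 + 46
Check: 7644 + 46 = 7690

q = 98, r = 46


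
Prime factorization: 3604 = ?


3604 / 2 = 1802
1802 / 2 = 901
901 / 17 = 53
53 / 53 = 1
3604 = 2^2 × 17 × 53


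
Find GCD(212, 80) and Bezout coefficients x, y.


Tabular extended Euclidean (each row: r = 212*s + 80*t):
r=212, s=1, t=0
r=80, s=0, t=1
q=2: r=52, s=1, t=-2   [212*(1) + 80*(-2) = 52]
q=1: r=28, s=-1, t=3   [212*(-1) + 80*(3) = 28]
q=1: r=24, s=2, t=-5   [212*(2) + 80*(-5) = 24]
q=1: r=4, s=-3, t=8   [212*(-3) + 80*(8) = 4]
q=6: r=0, s=20, t=-53   [212*(20) + 80*(-53) = 0]
GCD = 4; from the row with r=4: x=-3, y=8
Check: 212*(-3) + 80*(8) = -636 + 640 = 4

GCD = 4, x = -3, y = 8


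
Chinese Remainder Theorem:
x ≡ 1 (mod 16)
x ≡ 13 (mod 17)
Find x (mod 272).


M = 16*17 = 272
M1 = M/16 = 17, M2 = M/17 = 16
M1^(-1) mod 16 = 1, M2^(-1) mod 17 = 16
x = 1*17*1 + 13*16*16 = 3345
3345 mod 272 = 81
Check: 81 mod 16 = 1 ✓, 81 mod 17 = 13 ✓

x ≡ 81 (mod 272)


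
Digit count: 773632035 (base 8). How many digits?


773632035 in base 8 = 5607130043
Number of digits = 10

10 digits (base 8)


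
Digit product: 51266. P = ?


5 × 1 × 2 × 6 × 6 = 360


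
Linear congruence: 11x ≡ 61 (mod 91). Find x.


GCD(11, 91) = 1, unique solution
a^(-1) mod 91 = 58
x = 58 * 61 mod 91 = 80

x ≡ 80 (mod 91)


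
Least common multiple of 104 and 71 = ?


GCD(104, 71) = 1
LCM = 104*71/1 = 7384/1 = 7384

LCM = 7384


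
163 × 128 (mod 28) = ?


163 × 128 = 20864
20864 mod 28 = 4


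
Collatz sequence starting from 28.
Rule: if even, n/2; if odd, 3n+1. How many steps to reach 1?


28 → 14 → 7 → 22 → 11 → 34 → 17 → 52 → 26 → 13 → 40 → 20 → 10 → 5 → 16 → 8 → 4 → 2 → 1
Total steps = 18

18 steps


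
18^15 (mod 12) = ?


18^1 mod 12 = 6
18^2 mod 12 = 0
18^3 mod 12 = 0
18^4 mod 12 = 0
18^5 mod 12 = 0
18^6 mod 12 = 0
18^7 mod 12 = 0
18^8 mod 12 = 0
18^9 mod 12 = 0
18^10 mod 12 = 0
18^11 mod 12 = 0
18^12 mod 12 = 0
18^13 mod 12 = 0
18^14 mod 12 = 0
18^15 mod 12 = 0


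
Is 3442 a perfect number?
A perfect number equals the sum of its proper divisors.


Proper divisors of 3442: 1, 2, 1721
Sum = 1 + 2 + 1721 = 1724

No, 3442 is not perfect (1724 ≠ 3442)


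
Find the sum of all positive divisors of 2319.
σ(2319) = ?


Divisors of 2319: 1, 3, 773, 2319
Sum = 1 + 3 + 773 + 2319 = 3096

σ(2319) = 3096


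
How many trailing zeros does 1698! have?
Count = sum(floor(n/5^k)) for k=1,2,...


floor(1698/5) = 339
floor(1698/25) = 67
floor(1698/125) = 13
floor(1698/625) = 2
Total = 421

421 trailing zeros


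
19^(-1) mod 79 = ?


Use the extended Euclidean algorithm on (79, 19); each row r = 79*s + 19*t:
r=79, s=1, t=0
r=19, s=0, t=1
q=4: r=3, s=1, t=-4   [79*(1) + 19*(-4) = 3]
q=6: r=1, s=-6, t=25   [79*(-6) + 19*(25) = 1]
q=3: r=0, s=19, t=-79   [79*(19) + 19*(-79) = 0]
GCD = 1 with t = 25, so 19*(25) ≡ 1 (mod 79)
Inverse = 25 mod 79 = 25
Check: 19 * 25 = 475 ≡ 1 (mod 79)

19^(-1) ≡ 25 (mod 79)


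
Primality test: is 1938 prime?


1938 / 2 = 969 (exact division)
1938 is NOT prime.

No, 1938 is not prime


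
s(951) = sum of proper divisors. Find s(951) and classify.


Proper divisors: 1, 3, 317
Sum = 1 + 3 + 317 = 321
321 < 951 → deficient

s(951) = 321 (deficient)


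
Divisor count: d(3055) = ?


3055 = 5^1 × 13^1 × 47^1
d(3055) = (1+1) × (1+1) × (1+1) = 8

8 divisors


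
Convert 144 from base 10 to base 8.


144 (base 10) = 144 (decimal)
144 (decimal) = 220 (base 8)


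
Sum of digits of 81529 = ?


8 + 1 + 5 + 2 + 9 = 25


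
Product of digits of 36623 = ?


3 × 6 × 6 × 2 × 3 = 648


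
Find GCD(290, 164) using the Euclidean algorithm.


290 = 1 * 164 + 126
164 = 1 * 126 + 38
126 = 3 * 38 + 12
38 = 3 * 12 + 2
12 = 6 * 2 + 0
GCD = 2


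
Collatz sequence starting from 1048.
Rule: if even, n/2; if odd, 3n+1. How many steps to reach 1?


1048 → 524 → 262 → 131 → 394 → 197 → 592 → 296 → 148 → 74 → 37 → 112 → 56 → 28 → 14 → 7 → 22 → 11 → 34 → 17 → 52 → 26 → 13 → 40 → 20 → 10 → 5 → 16 → 8 → 4 → 2 → 1
Total steps = 31

31 steps


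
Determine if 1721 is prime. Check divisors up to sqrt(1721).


Check divisors up to sqrt(1721) = 41.4849
No divisors found.
1721 is prime.

Yes, 1721 is prime


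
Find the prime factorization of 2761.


2761 / 11 = 251
251 / 251 = 1
2761 = 11 × 251


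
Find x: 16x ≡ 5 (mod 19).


GCD(16, 19) = 1, unique solution
a^(-1) mod 19 = 6
x = 6 * 5 mod 19 = 11

x ≡ 11 (mod 19)


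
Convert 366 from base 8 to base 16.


366 (base 8) = 246 (decimal)
246 (decimal) = F6 (base 16)


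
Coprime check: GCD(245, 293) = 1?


Euclidean algorithm:
293 = 1 * 245 + 48
245 = 5 * 48 + 5
48 = 9 * 5 + 3
5 = 1 * 3 + 2
3 = 1 * 2 + 1
2 = 2 * 1 + 0
GCD(245, 293) = 1

Yes, coprime (GCD = 1)


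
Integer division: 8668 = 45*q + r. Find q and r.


8668 = 45 * 192 + 28
Check: 8640 + 28 = 8668

q = 192, r = 28


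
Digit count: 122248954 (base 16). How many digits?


122248954 in base 16 = 7495EFA
Number of digits = 7

7 digits (base 16)


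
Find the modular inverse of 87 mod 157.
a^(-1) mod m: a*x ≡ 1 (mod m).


Use the extended Euclidean algorithm on (157, 87); each row r = 157*s + 87*t:
r=157, s=1, t=0
r=87, s=0, t=1
q=1: r=70, s=1, t=-1   [157*(1) + 87*(-1) = 70]
q=1: r=17, s=-1, t=2   [157*(-1) + 87*(2) = 17]
q=4: r=2, s=5, t=-9   [157*(5) + 87*(-9) = 2]
q=8: r=1, s=-41, t=74   [157*(-41) + 87*(74) = 1]
q=2: r=0, s=87, t=-157   [157*(87) + 87*(-157) = 0]
GCD = 1 with t = 74, so 87*(74) ≡ 1 (mod 157)
Inverse = 74 mod 157 = 74
Check: 87 * 74 = 6438 ≡ 1 (mod 157)

87^(-1) ≡ 74 (mod 157)


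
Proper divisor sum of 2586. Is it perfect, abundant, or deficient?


Proper divisors: 1, 2, 3, 6, 431, 862, 1293
Sum = 1 + 2 + 3 + 6 + 431 + 862 + 1293 = 2598
2598 > 2586 → abundant

s(2586) = 2598 (abundant)


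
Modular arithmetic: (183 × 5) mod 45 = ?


183 × 5 = 915
915 mod 45 = 15


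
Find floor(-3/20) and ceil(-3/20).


-3/20 = -0.1500
floor = -1
ceil = 0

floor = -1, ceil = 0


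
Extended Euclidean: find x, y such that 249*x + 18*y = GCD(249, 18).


Tabular extended Euclidean (each row: r = 249*s + 18*t):
r=249, s=1, t=0
r=18, s=0, t=1
q=13: r=15, s=1, t=-13   [249*(1) + 18*(-13) = 15]
q=1: r=3, s=-1, t=14   [249*(-1) + 18*(14) = 3]
q=5: r=0, s=6, t=-83   [249*(6) + 18*(-83) = 0]
GCD = 3; from the row with r=3: x=-1, y=14
Check: 249*(-1) + 18*(14) = -249 + 252 = 3

GCD = 3, x = -1, y = 14


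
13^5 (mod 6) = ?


13^1 mod 6 = 1
13^2 mod 6 = 1
13^3 mod 6 = 1
13^4 mod 6 = 1
13^5 mod 6 = 1


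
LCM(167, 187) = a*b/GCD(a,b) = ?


GCD(167, 187) = 1
LCM = 167*187/1 = 31229/1 = 31229

LCM = 31229


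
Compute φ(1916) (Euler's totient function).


1916 = 2^2 × 479
Prime factors: 2, 479
φ(1916) = 1916 × (1-1/2) × (1-1/479)
= 1916 × 1/2 × 478/479 = 956

φ(1916) = 956


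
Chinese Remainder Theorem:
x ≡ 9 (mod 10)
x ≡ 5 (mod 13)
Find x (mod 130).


M = 10*13 = 130
M1 = M/10 = 13, M2 = M/13 = 10
M1^(-1) mod 10 = 7, M2^(-1) mod 13 = 4
x = 9*13*7 + 5*10*4 = 1019
1019 mod 130 = 109
Check: 109 mod 10 = 9 ✓, 109 mod 13 = 5 ✓

x ≡ 109 (mod 130)


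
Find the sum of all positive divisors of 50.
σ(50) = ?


Divisors of 50: 1, 2, 5, 10, 25, 50
Sum = 1 + 2 + 5 + 10 + 25 + 50 = 93

σ(50) = 93


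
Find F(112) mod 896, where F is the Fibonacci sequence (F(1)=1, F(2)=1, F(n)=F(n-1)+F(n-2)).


F(k) mod 896 for k=1..112:
1, 1, 2, 3, 5, 8, 13, 21, 34, 55, 89, 144, 233, 377, 610, 91, 701, 792, 597, 493, 194, 687, 881, 672, 657, 433, 194, 627, 821, 552, 477, 133, 610, 743, 457, 304, 761, 169, 34, 203, 237, 440, 677, 221, 2, 223, 225, 448, 673, 225, 2, 227, 229, 456, 685, 245, 34, 279, 313, 592, 9, 601, 610, 315, 29, 344, 373, 717, 194, 15, 209, 224, 433, 657, 194, 851, 149, 104, 253, 357, 610, 71, 681, 752, 537, 393, 34, 427, 461, 888, 453, 445, 2, 447, 449, 0, 449, 449, 2, 451, 453, 8, 461, 469, 34, 503, 537, 144, 681, 825, 610, 539
F(112) mod 896 = 539


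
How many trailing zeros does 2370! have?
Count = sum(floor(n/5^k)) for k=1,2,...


floor(2370/5) = 474
floor(2370/25) = 94
floor(2370/125) = 18
floor(2370/625) = 3
Total = 589

589 trailing zeros


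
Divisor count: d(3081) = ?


3081 = 3^1 × 13^1 × 79^1
d(3081) = (1+1) × (1+1) × (1+1) = 8

8 divisors


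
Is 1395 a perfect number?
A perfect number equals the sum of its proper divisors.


Proper divisors of 1395: 1, 3, 5, 9, 15, 31, 45, 93, 155, 279, 465
Sum = 1 + 3 + 5 + 9 + 15 + 31 + 45 + 93 + 155 + 279 + 465 = 1101

No, 1395 is not perfect (1101 ≠ 1395)


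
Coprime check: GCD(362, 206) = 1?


Euclidean algorithm:
362 = 1 * 206 + 156
206 = 1 * 156 + 50
156 = 3 * 50 + 6
50 = 8 * 6 + 2
6 = 3 * 2 + 0
GCD(362, 206) = 2

No, not coprime (GCD = 2)


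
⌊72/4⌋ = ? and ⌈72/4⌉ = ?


72/4 = 18.0000
floor = 18
ceil = 18

floor = 18, ceil = 18


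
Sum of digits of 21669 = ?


2 + 1 + 6 + 6 + 9 = 24


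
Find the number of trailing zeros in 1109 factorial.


floor(1109/5) = 221
floor(1109/25) = 44
floor(1109/125) = 8
floor(1109/625) = 1
Total = 274

274 trailing zeros


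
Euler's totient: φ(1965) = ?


1965 = 3 × 5 × 131
Prime factors: 3, 5, 131
φ(1965) = 1965 × (1-1/3) × (1-1/5) × (1-1/131)
= 1965 × 2/3 × 4/5 × 130/131 = 1040

φ(1965) = 1040


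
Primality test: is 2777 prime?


Check divisors up to sqrt(2777) = 52.6972
No divisors found.
2777 is prime.

Yes, 2777 is prime


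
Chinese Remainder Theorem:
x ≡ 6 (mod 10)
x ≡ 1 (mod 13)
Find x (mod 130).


M = 10*13 = 130
M1 = M/10 = 13, M2 = M/13 = 10
M1^(-1) mod 10 = 7, M2^(-1) mod 13 = 4
x = 6*13*7 + 1*10*4 = 586
586 mod 130 = 66
Check: 66 mod 10 = 6 ✓, 66 mod 13 = 1 ✓

x ≡ 66 (mod 130)


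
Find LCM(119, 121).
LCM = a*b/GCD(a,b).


GCD(119, 121) = 1
LCM = 119*121/1 = 14399/1 = 14399

LCM = 14399


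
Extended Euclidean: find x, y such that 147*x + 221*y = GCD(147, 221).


Tabular extended Euclidean (each row: r = 147*s + 221*t):
r=147, s=1, t=0
r=221, s=0, t=1
q=0: r=147, s=1, t=0   [147*(1) + 221*(0) = 147]
q=1: r=74, s=-1, t=1   [147*(-1) + 221*(1) = 74]
q=1: r=73, s=2, t=-1   [147*(2) + 221*(-1) = 73]
q=1: r=1, s=-3, t=2   [147*(-3) + 221*(2) = 1]
q=73: r=0, s=221, t=-147   [147*(221) + 221*(-147) = 0]
GCD = 1; from the row with r=1: x=-3, y=2
Check: 147*(-3) + 221*(2) = -441 + 442 = 1

GCD = 1, x = -3, y = 2


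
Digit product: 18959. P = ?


1 × 8 × 9 × 5 × 9 = 3240


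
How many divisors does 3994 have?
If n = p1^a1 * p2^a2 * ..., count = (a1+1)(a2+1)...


3994 = 2^1 × 1997^1
d(3994) = (1+1) × (1+1) = 4

4 divisors


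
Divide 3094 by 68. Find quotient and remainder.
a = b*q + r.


3094 = 68 * 45 + 34
Check: 3060 + 34 = 3094

q = 45, r = 34


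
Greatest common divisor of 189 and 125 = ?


189 = 1 * 125 + 64
125 = 1 * 64 + 61
64 = 1 * 61 + 3
61 = 20 * 3 + 1
3 = 3 * 1 + 0
GCD = 1


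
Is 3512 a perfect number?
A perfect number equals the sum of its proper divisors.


Proper divisors of 3512: 1, 2, 4, 8, 439, 878, 1756
Sum = 1 + 2 + 4 + 8 + 439 + 878 + 1756 = 3088

No, 3512 is not perfect (3088 ≠ 3512)


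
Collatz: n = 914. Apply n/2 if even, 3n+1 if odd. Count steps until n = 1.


914 → 457 → 1372 → 686 → 343 → 1030 → 515 → 1546 → 773 → 2320 → 1160 → 580 → 290 → 145 → 436 → 218 → 109 → 328 → 164 → 82 → 41 → 124 → 62 → 31 → 94 → 47 → 142 → 71 → 214 → 107 → 322 → 161 → 484 → 242 → 121 → 364 → 182 → 91 → 274 → 137 → 412 → 206 → 103 → 310 → 155 → 466 → 233 → 700 → 350 → 175 → 526 → 263 → 790 → 395 → 1186 → 593 → 1780 → 890 → 445 → 1336 → 668 → 334 → 167 → 502 → 251 → 754 → 377 → 1132 → 566 → 283 → 850 → 425 → 1276 → 638 → 319 → 958 → 479 → 1438 → 719 → 2158 → 1079 → 3238 → 1619 → 4858 → 2429 → 7288 → 3644 → 1822 → 911 → 2734 → 1367 → 4102 → 2051 → 6154 → 3077 → 9232 → 4616 → 2308 → 1154 → 577 → 1732 → 866 → 433 → 1300 → 650 → 325 → 976 → 488 → 244 → 122 → 61 → 184 → 92 → 46 → 23 → 70 → 35 → 106 → 53 → 160 → 80 → 40 → 20 → 10 → 5 → 16 → 8 → 4 → 2 → 1
Total steps = 129

129 steps


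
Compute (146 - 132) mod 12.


146 - 132 = 14
14 mod 12 = 2


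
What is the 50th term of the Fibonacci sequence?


Sequence: 1, 1, 2, 3, 5, 8, 13, 21, 34, 55, 89, 144, 233, 377, 610, 987, 1597, 2584, 4181, 6765, 10946, 17711, 28657, 46368, 75025, 121393, 196418, 317811, 514229, 832040, 1346269, 2178309, 3524578, 5702887, 9227465, 14930352, 24157817, 39088169, 63245986, 102334155, 165580141, 267914296, 433494437, 701408733, 1134903170, 1836311903, 2971215073, 4807526976, 7778742049, 12586269025
F(50) = 12586269025


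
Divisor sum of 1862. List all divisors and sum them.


Divisors of 1862: 1, 2, 7, 14, 19, 38, 49, 98, 133, 266, 931, 1862
Sum = 1 + 2 + 7 + 14 + 19 + 38 + 49 + 98 + 133 + 266 + 931 + 1862 = 3420

σ(1862) = 3420


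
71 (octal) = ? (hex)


71 (base 8) = 57 (decimal)
57 (decimal) = 39 (base 16)


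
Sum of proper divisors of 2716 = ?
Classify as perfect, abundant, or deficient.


Proper divisors: 1, 2, 4, 7, 14, 28, 97, 194, 388, 679, 1358
Sum = 1 + 2 + 4 + 7 + 14 + 28 + 97 + 194 + 388 + 679 + 1358 = 2772
2772 > 2716 → abundant

s(2716) = 2772 (abundant)


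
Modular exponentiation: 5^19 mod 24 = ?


5^1 mod 24 = 5
5^2 mod 24 = 1
5^3 mod 24 = 5
5^4 mod 24 = 1
5^5 mod 24 = 5
5^6 mod 24 = 1
5^7 mod 24 = 5
5^8 mod 24 = 1
5^9 mod 24 = 5
5^10 mod 24 = 1
5^11 mod 24 = 5
5^12 mod 24 = 1
5^13 mod 24 = 5
5^14 mod 24 = 1
5^15 mod 24 = 5
5^16 mod 24 = 1
5^17 mod 24 = 5
5^18 mod 24 = 1
5^19 mod 24 = 5


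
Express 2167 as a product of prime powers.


2167 / 11 = 197
197 / 197 = 1
2167 = 11 × 197


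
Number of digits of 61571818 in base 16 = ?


61571818 in base 16 = 3AB82EA
Number of digits = 7

7 digits (base 16)


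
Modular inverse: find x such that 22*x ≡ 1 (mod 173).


Use the extended Euclidean algorithm on (173, 22); each row r = 173*s + 22*t:
r=173, s=1, t=0
r=22, s=0, t=1
q=7: r=19, s=1, t=-7   [173*(1) + 22*(-7) = 19]
q=1: r=3, s=-1, t=8   [173*(-1) + 22*(8) = 3]
q=6: r=1, s=7, t=-55   [173*(7) + 22*(-55) = 1]
q=3: r=0, s=-22, t=173   [173*(-22) + 22*(173) = 0]
GCD = 1 with t = -55, so 22*(-55) ≡ 1 (mod 173)
Inverse = -55 mod 173 = 118
Check: 22 * 118 = 2596 ≡ 1 (mod 173)

22^(-1) ≡ 118 (mod 173)


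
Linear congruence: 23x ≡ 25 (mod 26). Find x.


GCD(23, 26) = 1, unique solution
a^(-1) mod 26 = 17
x = 17 * 25 mod 26 = 9

x ≡ 9 (mod 26)


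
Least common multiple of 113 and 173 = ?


GCD(113, 173) = 1
LCM = 113*173/1 = 19549/1 = 19549

LCM = 19549


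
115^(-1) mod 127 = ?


Use the extended Euclidean algorithm on (127, 115); each row r = 127*s + 115*t:
r=127, s=1, t=0
r=115, s=0, t=1
q=1: r=12, s=1, t=-1   [127*(1) + 115*(-1) = 12]
q=9: r=7, s=-9, t=10   [127*(-9) + 115*(10) = 7]
q=1: r=5, s=10, t=-11   [127*(10) + 115*(-11) = 5]
q=1: r=2, s=-19, t=21   [127*(-19) + 115*(21) = 2]
q=2: r=1, s=48, t=-53   [127*(48) + 115*(-53) = 1]
q=2: r=0, s=-115, t=127   [127*(-115) + 115*(127) = 0]
GCD = 1 with t = -53, so 115*(-53) ≡ 1 (mod 127)
Inverse = -53 mod 127 = 74
Check: 115 * 74 = 8510 ≡ 1 (mod 127)

115^(-1) ≡ 74 (mod 127)


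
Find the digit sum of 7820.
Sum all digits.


7 + 8 + 2 + 0 = 17


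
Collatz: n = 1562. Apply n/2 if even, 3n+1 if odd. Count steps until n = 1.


1562 → 781 → 2344 → 1172 → 586 → 293 → 880 → 440 → 220 → 110 → 55 → 166 → 83 → 250 → 125 → 376 → 188 → 94 → 47 → 142 → 71 → 214 → 107 → 322 → 161 → 484 → 242 → 121 → 364 → 182 → 91 → 274 → 137 → 412 → 206 → 103 → 310 → 155 → 466 → 233 → 700 → 350 → 175 → 526 → 263 → 790 → 395 → 1186 → 593 → 1780 → 890 → 445 → 1336 → 668 → 334 → 167 → 502 → 251 → 754 → 377 → 1132 → 566 → 283 → 850 → 425 → 1276 → 638 → 319 → 958 → 479 → 1438 → 719 → 2158 → 1079 → 3238 → 1619 → 4858 → 2429 → 7288 → 3644 → 1822 → 911 → 2734 → 1367 → 4102 → 2051 → 6154 → 3077 → 9232 → 4616 → 2308 → 1154 → 577 → 1732 → 866 → 433 → 1300 → 650 → 325 → 976 → 488 → 244 → 122 → 61 → 184 → 92 → 46 → 23 → 70 → 35 → 106 → 53 → 160 → 80 → 40 → 20 → 10 → 5 → 16 → 8 → 4 → 2 → 1
Total steps = 122

122 steps


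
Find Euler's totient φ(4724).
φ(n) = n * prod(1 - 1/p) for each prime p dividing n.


4724 = 2^2 × 1181
Prime factors: 2, 1181
φ(4724) = 4724 × (1-1/2) × (1-1/1181)
= 4724 × 1/2 × 1180/1181 = 2360

φ(4724) = 2360


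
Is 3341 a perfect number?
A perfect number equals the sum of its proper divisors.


Proper divisors of 3341: 1, 13, 257
Sum = 1 + 13 + 257 = 271

No, 3341 is not perfect (271 ≠ 3341)


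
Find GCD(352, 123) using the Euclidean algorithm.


352 = 2 * 123 + 106
123 = 1 * 106 + 17
106 = 6 * 17 + 4
17 = 4 * 4 + 1
4 = 4 * 1 + 0
GCD = 1


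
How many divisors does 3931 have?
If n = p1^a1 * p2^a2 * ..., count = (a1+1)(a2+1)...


3931 = 3931^1
d(3931) = (1+1) = 2

2 divisors


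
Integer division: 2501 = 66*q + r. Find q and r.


2501 = 66 * 37 + 59
Check: 2442 + 59 = 2501

q = 37, r = 59


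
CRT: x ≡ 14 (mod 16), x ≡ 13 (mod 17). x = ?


M = 16*17 = 272
M1 = M/16 = 17, M2 = M/17 = 16
M1^(-1) mod 16 = 1, M2^(-1) mod 17 = 16
x = 14*17*1 + 13*16*16 = 3566
3566 mod 272 = 30
Check: 30 mod 16 = 14 ✓, 30 mod 17 = 13 ✓

x ≡ 30 (mod 272)


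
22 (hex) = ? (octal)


22 (base 16) = 34 (decimal)
34 (decimal) = 42 (base 8)


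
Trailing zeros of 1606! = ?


floor(1606/5) = 321
floor(1606/25) = 64
floor(1606/125) = 12
floor(1606/625) = 2
Total = 399

399 trailing zeros


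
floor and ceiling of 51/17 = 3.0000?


51/17 = 3.0000
floor = 3
ceil = 3

floor = 3, ceil = 3


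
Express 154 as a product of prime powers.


154 / 2 = 77
77 / 7 = 11
11 / 11 = 1
154 = 2 × 7 × 11


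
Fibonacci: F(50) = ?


Sequence: 1, 1, 2, 3, 5, 8, 13, 21, 34, 55, 89, 144, 233, 377, 610, 987, 1597, 2584, 4181, 6765, 10946, 17711, 28657, 46368, 75025, 121393, 196418, 317811, 514229, 832040, 1346269, 2178309, 3524578, 5702887, 9227465, 14930352, 24157817, 39088169, 63245986, 102334155, 165580141, 267914296, 433494437, 701408733, 1134903170, 1836311903, 2971215073, 4807526976, 7778742049, 12586269025
F(50) = 12586269025


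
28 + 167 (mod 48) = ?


28 + 167 = 195
195 mod 48 = 3


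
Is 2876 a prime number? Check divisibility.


2876 / 2 = 1438 (exact division)
2876 is NOT prime.

No, 2876 is not prime


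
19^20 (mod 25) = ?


19^1 mod 25 = 19
19^2 mod 25 = 11
19^3 mod 25 = 9
19^4 mod 25 = 21
19^5 mod 25 = 24
19^6 mod 25 = 6
19^7 mod 25 = 14
19^8 mod 25 = 16
19^9 mod 25 = 4
19^10 mod 25 = 1
19^11 mod 25 = 19
19^12 mod 25 = 11
19^13 mod 25 = 9
19^14 mod 25 = 21
19^15 mod 25 = 24
19^16 mod 25 = 6
19^17 mod 25 = 14
19^18 mod 25 = 16
19^19 mod 25 = 4
19^20 mod 25 = 1


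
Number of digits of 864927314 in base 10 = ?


864927314 has 9 digits in base 10
floor(log10(864927314)) + 1 = floor(8.9370) + 1 = 9

9 digits (base 10)


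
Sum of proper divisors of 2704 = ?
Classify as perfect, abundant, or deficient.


Proper divisors: 1, 2, 4, 8, 13, 16, 26, 52, 104, 169, 208, 338, 676, 1352
Sum = 1 + 2 + 4 + 8 + 13 + 16 + 26 + 52 + 104 + 169 + 208 + 338 + 676 + 1352 = 2969
2969 > 2704 → abundant

s(2704) = 2969 (abundant)


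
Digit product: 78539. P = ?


7 × 8 × 5 × 3 × 9 = 7560


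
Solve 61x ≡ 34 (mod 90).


GCD(61, 90) = 1, unique solution
a^(-1) mod 90 = 31
x = 31 * 34 mod 90 = 64

x ≡ 64 (mod 90)


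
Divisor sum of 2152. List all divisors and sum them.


Divisors of 2152: 1, 2, 4, 8, 269, 538, 1076, 2152
Sum = 1 + 2 + 4 + 8 + 269 + 538 + 1076 + 2152 = 4050

σ(2152) = 4050


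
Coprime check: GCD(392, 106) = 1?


Euclidean algorithm:
392 = 3 * 106 + 74
106 = 1 * 74 + 32
74 = 2 * 32 + 10
32 = 3 * 10 + 2
10 = 5 * 2 + 0
GCD(392, 106) = 2

No, not coprime (GCD = 2)


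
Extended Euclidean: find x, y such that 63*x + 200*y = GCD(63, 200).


Tabular extended Euclidean (each row: r = 63*s + 200*t):
r=63, s=1, t=0
r=200, s=0, t=1
q=0: r=63, s=1, t=0   [63*(1) + 200*(0) = 63]
q=3: r=11, s=-3, t=1   [63*(-3) + 200*(1) = 11]
q=5: r=8, s=16, t=-5   [63*(16) + 200*(-5) = 8]
q=1: r=3, s=-19, t=6   [63*(-19) + 200*(6) = 3]
q=2: r=2, s=54, t=-17   [63*(54) + 200*(-17) = 2]
q=1: r=1, s=-73, t=23   [63*(-73) + 200*(23) = 1]
q=2: r=0, s=200, t=-63   [63*(200) + 200*(-63) = 0]
GCD = 1; from the row with r=1: x=-73, y=23
Check: 63*(-73) + 200*(23) = -4599 + 4600 = 1

GCD = 1, x = -73, y = 23


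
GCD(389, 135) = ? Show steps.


389 = 2 * 135 + 119
135 = 1 * 119 + 16
119 = 7 * 16 + 7
16 = 2 * 7 + 2
7 = 3 * 2 + 1
2 = 2 * 1 + 0
GCD = 1


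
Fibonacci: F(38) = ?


Sequence: 1, 1, 2, 3, 5, 8, 13, 21, 34, 55, 89, 144, 233, 377, 610, 987, 1597, 2584, 4181, 6765, 10946, 17711, 28657, 46368, 75025, 121393, 196418, 317811, 514229, 832040, 1346269, 2178309, 3524578, 5702887, 9227465, 14930352, 24157817, 39088169
F(38) = 39088169


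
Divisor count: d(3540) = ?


3540 = 2^2 × 3^1 × 5^1 × 59^1
d(3540) = (2+1) × (1+1) × (1+1) × (1+1) = 24

24 divisors


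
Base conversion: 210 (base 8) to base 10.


210 (base 8) = 136 (decimal)
136 (decimal) = 136 (base 10)


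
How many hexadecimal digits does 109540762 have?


109540762 in base 16 = 687759A
Number of digits = 7

7 digits (base 16)


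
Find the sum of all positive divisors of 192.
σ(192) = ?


Divisors of 192: 1, 2, 3, 4, 6, 8, 12, 16, 24, 32, 48, 64, 96, 192
Sum = 1 + 2 + 3 + 4 + 6 + 8 + 12 + 16 + 24 + 32 + 48 + 64 + 96 + 192 = 508

σ(192) = 508


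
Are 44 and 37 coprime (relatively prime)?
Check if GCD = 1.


Euclidean algorithm:
44 = 1 * 37 + 7
37 = 5 * 7 + 2
7 = 3 * 2 + 1
2 = 2 * 1 + 0
GCD(44, 37) = 1

Yes, coprime (GCD = 1)


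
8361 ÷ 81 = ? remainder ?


8361 = 81 * 103 + 18
Check: 8343 + 18 = 8361

q = 103, r = 18


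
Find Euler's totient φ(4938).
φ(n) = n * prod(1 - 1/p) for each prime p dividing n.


4938 = 2 × 3 × 823
Prime factors: 2, 3, 823
φ(4938) = 4938 × (1-1/2) × (1-1/3) × (1-1/823)
= 4938 × 1/2 × 2/3 × 822/823 = 1644

φ(4938) = 1644


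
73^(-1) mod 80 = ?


Use the extended Euclidean algorithm on (80, 73); each row r = 80*s + 73*t:
r=80, s=1, t=0
r=73, s=0, t=1
q=1: r=7, s=1, t=-1   [80*(1) + 73*(-1) = 7]
q=10: r=3, s=-10, t=11   [80*(-10) + 73*(11) = 3]
q=2: r=1, s=21, t=-23   [80*(21) + 73*(-23) = 1]
q=3: r=0, s=-73, t=80   [80*(-73) + 73*(80) = 0]
GCD = 1 with t = -23, so 73*(-23) ≡ 1 (mod 80)
Inverse = -23 mod 80 = 57
Check: 73 * 57 = 4161 ≡ 1 (mod 80)

73^(-1) ≡ 57 (mod 80)


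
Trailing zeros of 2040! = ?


floor(2040/5) = 408
floor(2040/25) = 81
floor(2040/125) = 16
floor(2040/625) = 3
Total = 508

508 trailing zeros


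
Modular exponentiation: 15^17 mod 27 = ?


15^1 mod 27 = 15
15^2 mod 27 = 9
15^3 mod 27 = 0
15^4 mod 27 = 0
15^5 mod 27 = 0
15^6 mod 27 = 0
15^7 mod 27 = 0
15^8 mod 27 = 0
15^9 mod 27 = 0
15^10 mod 27 = 0
15^11 mod 27 = 0
15^12 mod 27 = 0
15^13 mod 27 = 0
15^14 mod 27 = 0
15^15 mod 27 = 0
15^16 mod 27 = 0
15^17 mod 27 = 0


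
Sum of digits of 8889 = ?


8 + 8 + 8 + 9 = 33


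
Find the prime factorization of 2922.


2922 / 2 = 1461
1461 / 3 = 487
487 / 487 = 1
2922 = 2 × 3 × 487


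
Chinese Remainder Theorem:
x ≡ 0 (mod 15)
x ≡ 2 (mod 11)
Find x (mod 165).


M = 15*11 = 165
M1 = M/15 = 11, M2 = M/11 = 15
M1^(-1) mod 15 = 11, M2^(-1) mod 11 = 3
x = 0*11*11 + 2*15*3 = 90
90 mod 165 = 90
Check: 90 mod 15 = 0 ✓, 90 mod 11 = 2 ✓

x ≡ 90 (mod 165)


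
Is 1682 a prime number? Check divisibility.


1682 / 2 = 841 (exact division)
1682 is NOT prime.

No, 1682 is not prime


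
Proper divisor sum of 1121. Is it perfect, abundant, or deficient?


Proper divisors: 1, 19, 59
Sum = 1 + 19 + 59 = 79
79 < 1121 → deficient

s(1121) = 79 (deficient)


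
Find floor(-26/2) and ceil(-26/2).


-26/2 = -13.0000
floor = -13
ceil = -13

floor = -13, ceil = -13


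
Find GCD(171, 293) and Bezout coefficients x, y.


Tabular extended Euclidean (each row: r = 171*s + 293*t):
r=171, s=1, t=0
r=293, s=0, t=1
q=0: r=171, s=1, t=0   [171*(1) + 293*(0) = 171]
q=1: r=122, s=-1, t=1   [171*(-1) + 293*(1) = 122]
q=1: r=49, s=2, t=-1   [171*(2) + 293*(-1) = 49]
q=2: r=24, s=-5, t=3   [171*(-5) + 293*(3) = 24]
q=2: r=1, s=12, t=-7   [171*(12) + 293*(-7) = 1]
q=24: r=0, s=-293, t=171   [171*(-293) + 293*(171) = 0]
GCD = 1; from the row with r=1: x=12, y=-7
Check: 171*(12) + 293*(-7) = 2052 - 2051 = 1

GCD = 1, x = 12, y = -7


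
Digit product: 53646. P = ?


5 × 3 × 6 × 4 × 6 = 2160


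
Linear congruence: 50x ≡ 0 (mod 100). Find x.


GCD(50, 100) = 50 divides 0
Divide: 1x ≡ 0 (mod 2)
x ≡ 0 (mod 2)


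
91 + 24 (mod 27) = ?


91 + 24 = 115
115 mod 27 = 7


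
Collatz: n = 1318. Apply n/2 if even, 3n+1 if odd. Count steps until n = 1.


1318 → 659 → 1978 → 989 → 2968 → 1484 → 742 → 371 → 1114 → 557 → 1672 → 836 → 418 → 209 → 628 → 314 → 157 → 472 → 236 → 118 → 59 → 178 → 89 → 268 → 134 → 67 → 202 → 101 → 304 → 152 → 76 → 38 → 19 → 58 → 29 → 88 → 44 → 22 → 11 → 34 → 17 → 52 → 26 → 13 → 40 → 20 → 10 → 5 → 16 → 8 → 4 → 2 → 1
Total steps = 52

52 steps


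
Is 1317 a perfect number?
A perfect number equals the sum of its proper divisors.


Proper divisors of 1317: 1, 3, 439
Sum = 1 + 3 + 439 = 443

No, 1317 is not perfect (443 ≠ 1317)


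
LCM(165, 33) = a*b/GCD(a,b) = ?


GCD(165, 33) = 33
LCM = 165*33/33 = 5445/33 = 165

LCM = 165


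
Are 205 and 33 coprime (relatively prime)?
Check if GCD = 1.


Euclidean algorithm:
205 = 6 * 33 + 7
33 = 4 * 7 + 5
7 = 1 * 5 + 2
5 = 2 * 2 + 1
2 = 2 * 1 + 0
GCD(205, 33) = 1

Yes, coprime (GCD = 1)


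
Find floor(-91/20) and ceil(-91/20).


-91/20 = -4.5500
floor = -5
ceil = -4

floor = -5, ceil = -4


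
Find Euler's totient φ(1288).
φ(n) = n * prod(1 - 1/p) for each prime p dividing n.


1288 = 2^3 × 7 × 23
Prime factors: 2, 7, 23
φ(1288) = 1288 × (1-1/2) × (1-1/7) × (1-1/23)
= 1288 × 1/2 × 6/7 × 22/23 = 528

φ(1288) = 528


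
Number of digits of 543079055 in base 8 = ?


543079055 in base 8 = 4027535217
Number of digits = 10

10 digits (base 8)


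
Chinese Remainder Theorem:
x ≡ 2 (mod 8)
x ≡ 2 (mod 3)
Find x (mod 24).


M = 8*3 = 24
M1 = M/8 = 3, M2 = M/3 = 8
M1^(-1) mod 8 = 3, M2^(-1) mod 3 = 2
x = 2*3*3 + 2*8*2 = 50
50 mod 24 = 2
Check: 2 mod 8 = 2 ✓, 2 mod 3 = 2 ✓

x ≡ 2 (mod 24)


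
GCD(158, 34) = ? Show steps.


158 = 4 * 34 + 22
34 = 1 * 22 + 12
22 = 1 * 12 + 10
12 = 1 * 10 + 2
10 = 5 * 2 + 0
GCD = 2


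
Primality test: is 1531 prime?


Check divisors up to sqrt(1531) = 39.1280
No divisors found.
1531 is prime.

Yes, 1531 is prime
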